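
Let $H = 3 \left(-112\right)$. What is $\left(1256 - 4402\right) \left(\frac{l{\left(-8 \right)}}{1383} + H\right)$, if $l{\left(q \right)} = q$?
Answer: $\frac{1461933616}{1383} \approx 1.0571 \cdot 10^{6}$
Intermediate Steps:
$H = -336$
$\left(1256 - 4402\right) \left(\frac{l{\left(-8 \right)}}{1383} + H\right) = \left(1256 - 4402\right) \left(- \frac{8}{1383} - 336\right) = - 3146 \left(\left(-8\right) \frac{1}{1383} - 336\right) = - 3146 \left(- \frac{8}{1383} - 336\right) = \left(-3146\right) \left(- \frac{464696}{1383}\right) = \frac{1461933616}{1383}$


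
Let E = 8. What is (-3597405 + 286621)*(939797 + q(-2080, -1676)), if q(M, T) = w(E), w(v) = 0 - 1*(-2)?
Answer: -3111471492416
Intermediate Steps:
w(v) = 2 (w(v) = 0 + 2 = 2)
q(M, T) = 2
(-3597405 + 286621)*(939797 + q(-2080, -1676)) = (-3597405 + 286621)*(939797 + 2) = -3310784*939799 = -3111471492416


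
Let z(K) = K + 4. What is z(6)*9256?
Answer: 92560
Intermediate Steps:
z(K) = 4 + K
z(6)*9256 = (4 + 6)*9256 = 10*9256 = 92560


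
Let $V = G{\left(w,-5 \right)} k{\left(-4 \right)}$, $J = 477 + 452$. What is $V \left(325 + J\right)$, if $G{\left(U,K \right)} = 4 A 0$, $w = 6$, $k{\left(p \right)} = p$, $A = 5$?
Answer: $0$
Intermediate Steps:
$G{\left(U,K \right)} = 0$ ($G{\left(U,K \right)} = 4 \cdot 5 \cdot 0 = 20 \cdot 0 = 0$)
$J = 929$
$V = 0$ ($V = 0 \left(-4\right) = 0$)
$V \left(325 + J\right) = 0 \left(325 + 929\right) = 0 \cdot 1254 = 0$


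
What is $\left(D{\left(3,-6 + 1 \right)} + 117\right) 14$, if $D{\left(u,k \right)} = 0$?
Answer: $1638$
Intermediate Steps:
$\left(D{\left(3,-6 + 1 \right)} + 117\right) 14 = \left(0 + 117\right) 14 = 117 \cdot 14 = 1638$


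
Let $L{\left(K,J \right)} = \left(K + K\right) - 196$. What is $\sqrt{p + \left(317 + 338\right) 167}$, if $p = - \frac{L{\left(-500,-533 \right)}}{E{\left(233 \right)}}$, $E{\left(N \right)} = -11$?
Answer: $\frac{\sqrt{13222429}}{11} \approx 330.57$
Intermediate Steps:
$L{\left(K,J \right)} = -196 + 2 K$ ($L{\left(K,J \right)} = 2 K - 196 = -196 + 2 K$)
$p = - \frac{1196}{11}$ ($p = - \frac{-196 + 2 \left(-500\right)}{-11} = - \frac{\left(-196 - 1000\right) \left(-1\right)}{11} = - \frac{\left(-1196\right) \left(-1\right)}{11} = \left(-1\right) \frac{1196}{11} = - \frac{1196}{11} \approx -108.73$)
$\sqrt{p + \left(317 + 338\right) 167} = \sqrt{- \frac{1196}{11} + \left(317 + 338\right) 167} = \sqrt{- \frac{1196}{11} + 655 \cdot 167} = \sqrt{- \frac{1196}{11} + 109385} = \sqrt{\frac{1202039}{11}} = \frac{\sqrt{13222429}}{11}$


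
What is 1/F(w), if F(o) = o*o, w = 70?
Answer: 1/4900 ≈ 0.00020408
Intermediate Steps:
F(o) = o**2
1/F(w) = 1/(70**2) = 1/4900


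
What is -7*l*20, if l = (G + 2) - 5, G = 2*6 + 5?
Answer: -1960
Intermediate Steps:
G = 17 (G = 12 + 5 = 17)
l = 14 (l = (17 + 2) - 5 = 19 - 5 = 14)
-7*l*20 = -7*14*20 = -98*20 = -1960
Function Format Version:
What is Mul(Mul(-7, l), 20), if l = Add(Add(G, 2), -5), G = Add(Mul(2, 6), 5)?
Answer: -1960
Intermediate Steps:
G = 17 (G = Add(12, 5) = 17)
l = 14 (l = Add(Add(17, 2), -5) = Add(19, -5) = 14)
Mul(Mul(-7, l), 20) = Mul(Mul(-7, 14), 20) = Mul(-98, 20) = -1960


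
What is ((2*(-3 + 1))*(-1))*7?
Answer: 28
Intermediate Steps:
((2*(-3 + 1))*(-1))*7 = ((2*(-2))*(-1))*7 = -4*(-1)*7 = 4*7 = 28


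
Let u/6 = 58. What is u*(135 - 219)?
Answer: -29232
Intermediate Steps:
u = 348 (u = 6*58 = 348)
u*(135 - 219) = 348*(135 - 219) = 348*(-84) = -29232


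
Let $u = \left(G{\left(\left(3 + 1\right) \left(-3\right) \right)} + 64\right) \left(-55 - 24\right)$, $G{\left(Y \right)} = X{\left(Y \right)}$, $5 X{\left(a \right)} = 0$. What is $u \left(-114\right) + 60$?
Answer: $576444$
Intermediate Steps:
$X{\left(a \right)} = 0$ ($X{\left(a \right)} = \frac{1}{5} \cdot 0 = 0$)
$G{\left(Y \right)} = 0$
$u = -5056$ ($u = \left(0 + 64\right) \left(-55 - 24\right) = 64 \left(-79\right) = -5056$)
$u \left(-114\right) + 60 = \left(-5056\right) \left(-114\right) + 60 = 576384 + 60 = 576444$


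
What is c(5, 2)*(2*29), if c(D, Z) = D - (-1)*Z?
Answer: 406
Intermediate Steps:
c(D, Z) = D + Z
c(5, 2)*(2*29) = (5 + 2)*(2*29) = 7*58 = 406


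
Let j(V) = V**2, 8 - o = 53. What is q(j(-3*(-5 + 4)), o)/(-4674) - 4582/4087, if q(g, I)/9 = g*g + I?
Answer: -3790076/3183773 ≈ -1.1904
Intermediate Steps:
o = -45 (o = 8 - 1*53 = 8 - 53 = -45)
q(g, I) = 9*I + 9*g**2 (q(g, I) = 9*(g*g + I) = 9*(g**2 + I) = 9*(I + g**2) = 9*I + 9*g**2)
q(j(-3*(-5 + 4)), o)/(-4674) - 4582/4087 = (9*(-45) + 9*((-3*(-5 + 4))**2)**2)/(-4674) - 4582/4087 = (-405 + 9*((-3*(-1))**2)**2)*(-1/4674) - 4582*1/4087 = (-405 + 9*(3**2)**2)*(-1/4674) - 4582/4087 = (-405 + 9*9**2)*(-1/4674) - 4582/4087 = (-405 + 9*81)*(-1/4674) - 4582/4087 = (-405 + 729)*(-1/4674) - 4582/4087 = 324*(-1/4674) - 4582/4087 = -54/779 - 4582/4087 = -3790076/3183773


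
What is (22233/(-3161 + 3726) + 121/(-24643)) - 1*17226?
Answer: -239294860216/13923295 ≈ -17187.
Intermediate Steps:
(22233/(-3161 + 3726) + 121/(-24643)) - 1*17226 = (22233/565 + 121*(-1/24643)) - 17226 = (22233*(1/565) - 121/24643) - 17226 = (22233/565 - 121/24643) - 17226 = 547819454/13923295 - 17226 = -239294860216/13923295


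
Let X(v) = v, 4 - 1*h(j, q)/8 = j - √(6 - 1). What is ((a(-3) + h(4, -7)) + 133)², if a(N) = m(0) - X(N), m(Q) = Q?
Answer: 18816 + 2176*√5 ≈ 23682.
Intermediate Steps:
h(j, q) = 32 - 8*j + 8*√5 (h(j, q) = 32 - 8*(j - √(6 - 1)) = 32 - 8*(j - √5) = 32 + (-8*j + 8*√5) = 32 - 8*j + 8*√5)
a(N) = -N (a(N) = 0 - N = -N)
((a(-3) + h(4, -7)) + 133)² = ((-1*(-3) + (32 - 8*4 + 8*√5)) + 133)² = ((3 + (32 - 32 + 8*√5)) + 133)² = ((3 + 8*√5) + 133)² = (136 + 8*√5)²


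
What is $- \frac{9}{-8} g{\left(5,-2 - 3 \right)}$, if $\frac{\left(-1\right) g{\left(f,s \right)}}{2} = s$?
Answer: $\frac{45}{4} \approx 11.25$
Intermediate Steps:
$g{\left(f,s \right)} = - 2 s$
$- \frac{9}{-8} g{\left(5,-2 - 3 \right)} = - \frac{9}{-8} \left(- 2 \left(-2 - 3\right)\right) = \left(-9\right) \left(- \frac{1}{8}\right) \left(- 2 \left(-2 - 3\right)\right) = \frac{9 \left(\left(-2\right) \left(-5\right)\right)}{8} = \frac{9}{8} \cdot 10 = \frac{45}{4}$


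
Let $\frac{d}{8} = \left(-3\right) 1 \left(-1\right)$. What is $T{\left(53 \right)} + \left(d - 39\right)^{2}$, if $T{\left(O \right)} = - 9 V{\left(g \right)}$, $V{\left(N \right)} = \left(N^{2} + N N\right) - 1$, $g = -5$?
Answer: $-216$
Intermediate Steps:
$V{\left(N \right)} = -1 + 2 N^{2}$ ($V{\left(N \right)} = \left(N^{2} + N^{2}\right) - 1 = 2 N^{2} - 1 = -1 + 2 N^{2}$)
$T{\left(O \right)} = -441$ ($T{\left(O \right)} = - 9 \left(-1 + 2 \left(-5\right)^{2}\right) = - 9 \left(-1 + 2 \cdot 25\right) = - 9 \left(-1 + 50\right) = \left(-9\right) 49 = -441$)
$d = 24$ ($d = 8 \left(-3\right) 1 \left(-1\right) = 8 \left(\left(-3\right) \left(-1\right)\right) = 8 \cdot 3 = 24$)
$T{\left(53 \right)} + \left(d - 39\right)^{2} = -441 + \left(24 - 39\right)^{2} = -441 + \left(-15\right)^{2} = -441 + 225 = -216$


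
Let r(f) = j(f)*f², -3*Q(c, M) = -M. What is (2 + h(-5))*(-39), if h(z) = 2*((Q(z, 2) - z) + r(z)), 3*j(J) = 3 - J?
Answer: -5720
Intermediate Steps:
Q(c, M) = M/3 (Q(c, M) = -(-1)*M/3 = M/3)
j(J) = 1 - J/3 (j(J) = (3 - J)/3 = 1 - J/3)
r(f) = f²*(1 - f/3) (r(f) = (1 - f/3)*f² = f²*(1 - f/3))
h(z) = 4/3 - 2*z + 2*z²*(3 - z)/3 (h(z) = 2*(((⅓)*2 - z) + z²*(3 - z)/3) = 2*((⅔ - z) + z²*(3 - z)/3) = 2*(⅔ - z + z²*(3 - z)/3) = 4/3 - 2*z + 2*z²*(3 - z)/3)
(2 + h(-5))*(-39) = (2 + (4/3 - 2*(-5) + (⅔)*(-5)²*(3 - 1*(-5))))*(-39) = (2 + (4/3 + 10 + (⅔)*25*(3 + 5)))*(-39) = (2 + (4/3 + 10 + (⅔)*25*8))*(-39) = (2 + (4/3 + 10 + 400/3))*(-39) = (2 + 434/3)*(-39) = (440/3)*(-39) = -5720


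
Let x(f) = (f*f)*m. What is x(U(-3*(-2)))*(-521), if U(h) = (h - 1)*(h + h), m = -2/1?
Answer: 3751200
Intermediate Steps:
m = -2 (m = -2*1 = -2)
U(h) = 2*h*(-1 + h) (U(h) = (-1 + h)*(2*h) = 2*h*(-1 + h))
x(f) = -2*f**2 (x(f) = (f*f)*(-2) = f**2*(-2) = -2*f**2)
x(U(-3*(-2)))*(-521) = -2*144*(-1 - 3*(-2))**2*(-521) = -2*144*(-1 + 6)**2*(-521) = -2*(2*6*5)**2*(-521) = -2*60**2*(-521) = -2*3600*(-521) = -7200*(-521) = 3751200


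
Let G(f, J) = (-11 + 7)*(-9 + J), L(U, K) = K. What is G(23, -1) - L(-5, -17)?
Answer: 57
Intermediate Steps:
G(f, J) = 36 - 4*J (G(f, J) = -4*(-9 + J) = 36 - 4*J)
G(23, -1) - L(-5, -17) = (36 - 4*(-1)) - 1*(-17) = (36 + 4) + 17 = 40 + 17 = 57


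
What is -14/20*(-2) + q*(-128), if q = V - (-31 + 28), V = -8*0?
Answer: -1913/5 ≈ -382.60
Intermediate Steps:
V = 0
q = 3 (q = 0 - (-31 + 28) = 0 - 1*(-3) = 0 + 3 = 3)
-14/20*(-2) + q*(-128) = -14/20*(-2) + 3*(-128) = -14*1/20*(-2) - 384 = -7/10*(-2) - 384 = 7/5 - 384 = -1913/5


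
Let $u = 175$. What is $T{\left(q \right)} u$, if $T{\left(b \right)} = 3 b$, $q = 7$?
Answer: $3675$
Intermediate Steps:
$T{\left(q \right)} u = 3 \cdot 7 \cdot 175 = 21 \cdot 175 = 3675$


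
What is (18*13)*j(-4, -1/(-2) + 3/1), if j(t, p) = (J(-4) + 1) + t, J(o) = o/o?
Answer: -468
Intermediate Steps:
J(o) = 1
j(t, p) = 2 + t (j(t, p) = (1 + 1) + t = 2 + t)
(18*13)*j(-4, -1/(-2) + 3/1) = (18*13)*(2 - 4) = 234*(-2) = -468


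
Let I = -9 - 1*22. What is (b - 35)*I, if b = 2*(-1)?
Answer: 1147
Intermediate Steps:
b = -2
I = -31 (I = -9 - 22 = -31)
(b - 35)*I = (-2 - 35)*(-31) = -37*(-31) = 1147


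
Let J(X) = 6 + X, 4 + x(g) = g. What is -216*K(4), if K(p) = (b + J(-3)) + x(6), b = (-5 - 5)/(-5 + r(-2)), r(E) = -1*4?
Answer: -1320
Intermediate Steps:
x(g) = -4 + g
r(E) = -4
b = 10/9 (b = (-5 - 5)/(-5 - 4) = -10/(-9) = -10*(-⅑) = 10/9 ≈ 1.1111)
K(p) = 55/9 (K(p) = (10/9 + (6 - 3)) + (-4 + 6) = (10/9 + 3) + 2 = 37/9 + 2 = 55/9)
-216*K(4) = -216*55/9 = -1320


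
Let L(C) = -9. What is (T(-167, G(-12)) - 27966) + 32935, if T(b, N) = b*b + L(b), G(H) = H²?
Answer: 32849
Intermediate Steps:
T(b, N) = -9 + b² (T(b, N) = b*b - 9 = b² - 9 = -9 + b²)
(T(-167, G(-12)) - 27966) + 32935 = ((-9 + (-167)²) - 27966) + 32935 = ((-9 + 27889) - 27966) + 32935 = (27880 - 27966) + 32935 = -86 + 32935 = 32849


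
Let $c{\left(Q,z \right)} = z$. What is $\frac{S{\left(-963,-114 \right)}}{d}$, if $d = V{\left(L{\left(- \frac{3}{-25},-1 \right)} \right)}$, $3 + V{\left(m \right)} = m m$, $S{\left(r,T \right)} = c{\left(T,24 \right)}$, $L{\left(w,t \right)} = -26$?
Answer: $\frac{24}{673} \approx 0.035661$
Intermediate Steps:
$S{\left(r,T \right)} = 24$
$V{\left(m \right)} = -3 + m^{2}$ ($V{\left(m \right)} = -3 + m m = -3 + m^{2}$)
$d = 673$ ($d = -3 + \left(-26\right)^{2} = -3 + 676 = 673$)
$\frac{S{\left(-963,-114 \right)}}{d} = \frac{24}{673}$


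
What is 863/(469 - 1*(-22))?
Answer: 863/491 ≈ 1.7576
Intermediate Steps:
863/(469 - 1*(-22)) = 863/(469 + 22) = 863/491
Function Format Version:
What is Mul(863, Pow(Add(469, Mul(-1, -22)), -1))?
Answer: Rational(863, 491) ≈ 1.7576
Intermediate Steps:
Mul(863, Pow(Add(469, Mul(-1, -22)), -1)) = Mul(863, Pow(Add(469, 22), -1)) = Mul(863, Pow(491, -1)) = Mul(863, Rational(1, 491)) = Rational(863, 491)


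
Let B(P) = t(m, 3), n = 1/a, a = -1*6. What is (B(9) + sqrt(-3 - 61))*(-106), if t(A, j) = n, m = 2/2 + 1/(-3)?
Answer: 53/3 - 848*I ≈ 17.667 - 848.0*I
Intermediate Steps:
a = -6
m = 2/3 (m = 2*(1/2) + 1*(-1/3) = 1 - 1/3 = 2/3 ≈ 0.66667)
n = -1/6 (n = 1/(-6) = -1/6 ≈ -0.16667)
t(A, j) = -1/6
B(P) = -1/6
(B(9) + sqrt(-3 - 61))*(-106) = (-1/6 + sqrt(-3 - 61))*(-106) = (-1/6 + sqrt(-64))*(-106) = (-1/6 + 8*I)*(-106) = 53/3 - 848*I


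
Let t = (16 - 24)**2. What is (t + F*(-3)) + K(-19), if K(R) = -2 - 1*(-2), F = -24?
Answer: 136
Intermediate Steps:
t = 64 (t = (-8)**2 = 64)
K(R) = 0 (K(R) = -2 + 2 = 0)
(t + F*(-3)) + K(-19) = (64 - 24*(-3)) + 0 = (64 + 72) + 0 = 136 + 0 = 136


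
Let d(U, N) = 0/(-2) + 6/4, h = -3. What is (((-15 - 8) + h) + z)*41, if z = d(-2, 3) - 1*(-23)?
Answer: -123/2 ≈ -61.500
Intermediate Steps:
d(U, N) = 3/2 (d(U, N) = 0*(-½) + 6*(¼) = 0 + 3/2 = 3/2)
z = 49/2 (z = 3/2 - 1*(-23) = 3/2 + 23 = 49/2 ≈ 24.500)
(((-15 - 8) + h) + z)*41 = (((-15 - 8) - 3) + 49/2)*41 = ((-23 - 3) + 49/2)*41 = (-26 + 49/2)*41 = -3/2*41 = -123/2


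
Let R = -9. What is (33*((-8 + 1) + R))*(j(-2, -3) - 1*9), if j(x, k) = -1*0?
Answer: 4752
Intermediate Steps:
j(x, k) = 0
(33*((-8 + 1) + R))*(j(-2, -3) - 1*9) = (33*((-8 + 1) - 9))*(0 - 1*9) = (33*(-7 - 9))*(0 - 9) = (33*(-16))*(-9) = -528*(-9) = 4752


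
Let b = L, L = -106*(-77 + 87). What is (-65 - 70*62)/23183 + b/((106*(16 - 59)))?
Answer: 42415/996869 ≈ 0.042548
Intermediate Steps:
L = -1060 (L = -106*10 = -1060)
b = -1060
(-65 - 70*62)/23183 + b/((106*(16 - 59))) = (-65 - 70*62)/23183 - 1060*1/(106*(16 - 59)) = (-65 - 4340)*(1/23183) - 1060/(106*(-43)) = -4405*1/23183 - 1060/(-4558) = -4405/23183 - 1060*(-1/4558) = -4405/23183 + 10/43 = 42415/996869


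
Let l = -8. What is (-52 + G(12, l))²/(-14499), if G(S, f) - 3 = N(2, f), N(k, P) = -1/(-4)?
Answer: -4225/25776 ≈ -0.16391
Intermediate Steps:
N(k, P) = ¼ (N(k, P) = -1*(-¼) = ¼)
G(S, f) = 13/4 (G(S, f) = 3 + ¼ = 13/4)
(-52 + G(12, l))²/(-14499) = (-52 + 13/4)²/(-14499) = (-195/4)²*(-1/14499) = (38025/16)*(-1/14499) = -4225/25776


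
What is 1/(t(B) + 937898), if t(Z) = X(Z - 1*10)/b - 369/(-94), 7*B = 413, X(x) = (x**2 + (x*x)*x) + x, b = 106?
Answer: 2491/2339136023 ≈ 1.0649e-6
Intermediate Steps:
X(x) = x + x**2 + x**3 (X(x) = (x**2 + x**2*x) + x = (x**2 + x**3) + x = x + x**2 + x**3)
B = 59 (B = (1/7)*413 = 59)
t(Z) = 369/94 + (-10 + Z)*(-9 + Z + (-10 + Z)**2)/106 (t(Z) = ((Z - 1*10)*(1 + (Z - 1*10) + (Z - 1*10)**2))/106 - 369/(-94) = ((Z - 10)*(1 + (Z - 10) + (Z - 10)**2))*(1/106) - 369*(-1/94) = ((-10 + Z)*(1 + (-10 + Z) + (-10 + Z)**2))*(1/106) + 369/94 = ((-10 + Z)*(-9 + Z + (-10 + Z)**2))*(1/106) + 369/94 = (-10 + Z)*(-9 + Z + (-10 + Z)**2)/106 + 369/94 = 369/94 + (-10 + Z)*(-9 + Z + (-10 + Z)**2)/106)
1/(t(B) + 937898) = 1/((369/94 + (-10 + 59)*(-9 + 59 + (-10 + 59)**2)/106) + 937898) = 1/((369/94 + (1/106)*49*(-9 + 59 + 49**2)) + 937898) = 1/((369/94 + (1/106)*49*(-9 + 59 + 2401)) + 937898) = 1/((369/94 + (1/106)*49*2451) + 937898) = 1/((369/94 + 120099/106) + 937898) = 1/(2832105/2491 + 937898) = 1/(2339136023/2491) = 2491/2339136023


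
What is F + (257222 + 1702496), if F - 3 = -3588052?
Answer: -1628331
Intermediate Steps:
F = -3588049 (F = 3 - 3588052 = -3588049)
F + (257222 + 1702496) = -3588049 + (257222 + 1702496) = -3588049 + 1959718 = -1628331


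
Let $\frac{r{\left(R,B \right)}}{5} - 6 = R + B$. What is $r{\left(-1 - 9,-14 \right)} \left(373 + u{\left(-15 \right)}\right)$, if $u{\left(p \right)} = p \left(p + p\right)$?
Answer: $-74070$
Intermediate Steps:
$u{\left(p \right)} = 2 p^{2}$ ($u{\left(p \right)} = p 2 p = 2 p^{2}$)
$r{\left(R,B \right)} = 30 + 5 B + 5 R$ ($r{\left(R,B \right)} = 30 + 5 \left(R + B\right) = 30 + 5 \left(B + R\right) = 30 + \left(5 B + 5 R\right) = 30 + 5 B + 5 R$)
$r{\left(-1 - 9,-14 \right)} \left(373 + u{\left(-15 \right)}\right) = \left(30 + 5 \left(-14\right) + 5 \left(-1 - 9\right)\right) \left(373 + 2 \left(-15\right)^{2}\right) = \left(30 - 70 + 5 \left(-1 - 9\right)\right) \left(373 + 2 \cdot 225\right) = \left(30 - 70 + 5 \left(-10\right)\right) \left(373 + 450\right) = \left(30 - 70 - 50\right) 823 = \left(-90\right) 823 = -74070$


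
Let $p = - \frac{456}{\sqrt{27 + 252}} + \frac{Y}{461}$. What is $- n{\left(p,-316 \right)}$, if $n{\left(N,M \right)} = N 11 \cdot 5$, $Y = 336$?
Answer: $- \frac{18480}{461} + \frac{8360 \sqrt{31}}{31} \approx 1461.4$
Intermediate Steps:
$p = \frac{336}{461} - \frac{152 \sqrt{31}}{31}$ ($p = - \frac{456}{\sqrt{27 + 252}} + \frac{336}{461} = - \frac{456}{\sqrt{279}} + 336 \cdot \frac{1}{461} = - \frac{456}{3 \sqrt{31}} + \frac{336}{461} = - 456 \frac{\sqrt{31}}{93} + \frac{336}{461} = - \frac{152 \sqrt{31}}{31} + \frac{336}{461} = \frac{336}{461} - \frac{152 \sqrt{31}}{31} \approx -26.571$)
$n{\left(N,M \right)} = 55 N$ ($n{\left(N,M \right)} = 11 N 5 = 55 N$)
$- n{\left(p,-316 \right)} = - 55 \left(\frac{336}{461} - \frac{152 \sqrt{31}}{31}\right) = - (\frac{18480}{461} - \frac{8360 \sqrt{31}}{31}) = - \frac{18480}{461} + \frac{8360 \sqrt{31}}{31}$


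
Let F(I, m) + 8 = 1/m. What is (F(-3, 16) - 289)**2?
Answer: 22572001/256 ≈ 88172.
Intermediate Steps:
F(I, m) = -8 + 1/m
(F(-3, 16) - 289)**2 = ((-8 + 1/16) - 289)**2 = (-127/16 - 289)**2 = (-4751/16)**2 = 22572001/256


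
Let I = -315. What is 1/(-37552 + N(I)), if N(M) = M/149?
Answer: -149/5595563 ≈ -2.6628e-5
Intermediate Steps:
N(M) = M/149 (N(M) = M*(1/149) = M/149)
1/(-37552 + N(I)) = 1/(-37552 + (1/149)*(-315)) = 1/(-37552 - 315/149) = 1/(-5595563/149) = -149/5595563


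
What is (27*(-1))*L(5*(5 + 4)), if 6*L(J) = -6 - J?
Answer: 459/2 ≈ 229.50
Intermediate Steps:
L(J) = -1 - J/6 (L(J) = (-6 - J)/6 = -1 - J/6)
(27*(-1))*L(5*(5 + 4)) = (27*(-1))*(-1 - 5*(5 + 4)/6) = -27*(-1 - 5*9/6) = -27*(-1 - ⅙*45) = -27*(-1 - 15/2) = -27*(-17/2) = 459/2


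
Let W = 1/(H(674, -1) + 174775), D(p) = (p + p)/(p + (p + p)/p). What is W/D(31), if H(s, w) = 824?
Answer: 11/3629046 ≈ 3.0311e-6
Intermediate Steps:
D(p) = 2*p/(2 + p) (D(p) = (2*p)/(p + (2*p)/p) = (2*p)/(p + 2) = (2*p)/(2 + p) = 2*p/(2 + p))
W = 1/175599 (W = 1/(824 + 174775) = 1/175599 ≈ 5.6948e-6)
W/D(31) = 1/(175599*((2*31/(2 + 31)))) = 1/(175599*((2*31/33))) = 1/(175599*((2*31*(1/33)))) = 1/(175599*(62/33)) = (1/175599)*(33/62) = 11/3629046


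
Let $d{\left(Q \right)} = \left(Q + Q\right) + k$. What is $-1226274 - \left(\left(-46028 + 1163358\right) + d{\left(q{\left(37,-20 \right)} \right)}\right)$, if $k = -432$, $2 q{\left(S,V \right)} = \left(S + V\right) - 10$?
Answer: $-2343179$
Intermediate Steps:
$q{\left(S,V \right)} = -5 + \frac{S}{2} + \frac{V}{2}$ ($q{\left(S,V \right)} = \frac{\left(S + V\right) - 10}{2} = \frac{-10 + S + V}{2} = -5 + \frac{S}{2} + \frac{V}{2}$)
$d{\left(Q \right)} = -432 + 2 Q$ ($d{\left(Q \right)} = \left(Q + Q\right) - 432 = 2 Q - 432 = -432 + 2 Q$)
$-1226274 - \left(\left(-46028 + 1163358\right) + d{\left(q{\left(37,-20 \right)} \right)}\right) = -1226274 - \left(\left(-46028 + 1163358\right) - \left(432 - 2 \left(-5 + \frac{1}{2} \cdot 37 + \frac{1}{2} \left(-20\right)\right)\right)\right) = -1226274 - \left(1117330 - \left(432 - 2 \left(-5 + \frac{37}{2} - 10\right)\right)\right) = -1226274 - \left(1117330 + \left(-432 + 2 \cdot \frac{7}{2}\right)\right) = -1226274 - \left(1117330 + \left(-432 + 7\right)\right) = -1226274 - \left(1117330 - 425\right) = -1226274 - 1116905 = -2343179$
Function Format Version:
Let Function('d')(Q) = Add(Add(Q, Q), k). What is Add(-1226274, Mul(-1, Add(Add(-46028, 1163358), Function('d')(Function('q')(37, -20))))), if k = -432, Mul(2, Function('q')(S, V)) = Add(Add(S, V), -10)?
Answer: -2343179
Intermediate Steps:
Function('q')(S, V) = Add(-5, Mul(Rational(1, 2), S), Mul(Rational(1, 2), V)) (Function('q')(S, V) = Mul(Rational(1, 2), Add(Add(S, V), -10)) = Mul(Rational(1, 2), Add(-10, S, V)) = Add(-5, Mul(Rational(1, 2), S), Mul(Rational(1, 2), V)))
Function('d')(Q) = Add(-432, Mul(2, Q)) (Function('d')(Q) = Add(Add(Q, Q), -432) = Add(Mul(2, Q), -432) = Add(-432, Mul(2, Q)))
Add(-1226274, Mul(-1, Add(Add(-46028, 1163358), Function('d')(Function('q')(37, -20))))) = Add(-1226274, Mul(-1, Add(Add(-46028, 1163358), Add(-432, Mul(2, Add(-5, Mul(Rational(1, 2), 37), Mul(Rational(1, 2), -20))))))) = Add(-1226274, Mul(-1, Add(1117330, Add(-432, Mul(2, Add(-5, Rational(37, 2), -10)))))) = Add(-1226274, Mul(-1, Add(1117330, Add(-432, Mul(2, Rational(7, 2)))))) = Add(-1226274, Mul(-1, Add(1117330, Add(-432, 7)))) = Add(-1226274, Mul(-1, Add(1117330, -425))) = Add(-1226274, Mul(-1, 1116905)) = Add(-1226274, -1116905) = -2343179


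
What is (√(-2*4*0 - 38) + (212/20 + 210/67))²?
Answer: 16904651/112225 + 9202*I*√38/335 ≈ 150.63 + 169.33*I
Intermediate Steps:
(√(-2*4*0 - 38) + (212/20 + 210/67))² = (√(-8*0 - 38) + (212*(1/20) + 210*(1/67)))² = (√(0 - 38) + (53/5 + 210/67))² = (√(-38) + 4601/335)² = (I*√38 + 4601/335)² = (4601/335 + I*√38)²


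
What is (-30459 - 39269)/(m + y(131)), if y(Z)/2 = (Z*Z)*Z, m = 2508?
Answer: -34864/2249345 ≈ -0.015500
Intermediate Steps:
y(Z) = 2*Z³ (y(Z) = 2*((Z*Z)*Z) = 2*(Z²*Z) = 2*Z³)
(-30459 - 39269)/(m + y(131)) = (-30459 - 39269)/(2508 + 2*131³) = -69728/(2508 + 2*2248091) = -69728/(2508 + 4496182) = -69728/4498690 = -69728*1/4498690 = -34864/2249345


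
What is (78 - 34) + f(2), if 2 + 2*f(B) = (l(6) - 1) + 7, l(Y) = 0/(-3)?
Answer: 46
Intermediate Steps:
l(Y) = 0 (l(Y) = 0*(-⅓) = 0)
f(B) = 2 (f(B) = -1 + ((0 - 1) + 7)/2 = -1 + (-1 + 7)/2 = -1 + (½)*6 = -1 + 3 = 2)
(78 - 34) + f(2) = (78 - 34) + 2 = 44 + 2 = 46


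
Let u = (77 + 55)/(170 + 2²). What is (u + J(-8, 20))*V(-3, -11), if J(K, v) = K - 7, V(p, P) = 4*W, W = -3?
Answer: 4956/29 ≈ 170.90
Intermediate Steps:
V(p, P) = -12 (V(p, P) = 4*(-3) = -12)
J(K, v) = -7 + K
u = 22/29 (u = 132/(170 + 4) = 132/174 = 132*(1/174) = 22/29 ≈ 0.75862)
(u + J(-8, 20))*V(-3, -11) = (22/29 + (-7 - 8))*(-12) = (22/29 - 15)*(-12) = -413/29*(-12) = 4956/29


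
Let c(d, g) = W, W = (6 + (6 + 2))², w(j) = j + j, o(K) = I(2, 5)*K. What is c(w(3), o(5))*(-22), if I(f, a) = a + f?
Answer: -4312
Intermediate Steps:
o(K) = 7*K (o(K) = (5 + 2)*K = 7*K)
w(j) = 2*j
W = 196 (W = (6 + 8)² = 14² = 196)
c(d, g) = 196
c(w(3), o(5))*(-22) = 196*(-22) = -4312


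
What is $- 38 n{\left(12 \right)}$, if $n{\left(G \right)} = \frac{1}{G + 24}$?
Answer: $- \frac{19}{18} \approx -1.0556$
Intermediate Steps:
$n{\left(G \right)} = \frac{1}{24 + G}$
$- 38 n{\left(12 \right)} = - \frac{38}{24 + 12} = - \frac{38}{36} = \left(-38\right) \frac{1}{36} = - \frac{19}{18}$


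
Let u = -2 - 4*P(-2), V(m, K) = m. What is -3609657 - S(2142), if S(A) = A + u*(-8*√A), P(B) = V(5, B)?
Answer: -3611799 - 528*√238 ≈ -3.6199e+6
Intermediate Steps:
P(B) = 5
u = -22 (u = -2 - 4*5 = -2 - 20 = -22)
S(A) = A + 176*√A (S(A) = A - (-176)*√A = A + 176*√A)
-3609657 - S(2142) = -3609657 - (2142 + 176*√2142) = -3609657 - (2142 + 176*(3*√238)) = -3609657 - (2142 + 528*√238) = -3609657 + (-2142 - 528*√238) = -3611799 - 528*√238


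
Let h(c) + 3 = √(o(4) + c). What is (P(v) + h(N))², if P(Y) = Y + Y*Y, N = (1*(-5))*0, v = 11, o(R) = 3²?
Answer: 17424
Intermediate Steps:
o(R) = 9
N = 0 (N = -5*0 = 0)
h(c) = -3 + √(9 + c)
P(Y) = Y + Y²
(P(v) + h(N))² = (11*(1 + 11) + (-3 + √(9 + 0)))² = (11*12 + (-3 + √9))² = (132 + (-3 + 3))² = (132 + 0)² = 132² = 17424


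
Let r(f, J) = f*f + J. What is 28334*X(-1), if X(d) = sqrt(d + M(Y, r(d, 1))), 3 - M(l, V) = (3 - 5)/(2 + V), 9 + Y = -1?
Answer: 14167*sqrt(10) ≈ 44800.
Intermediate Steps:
Y = -10 (Y = -9 - 1 = -10)
r(f, J) = J + f**2 (r(f, J) = f**2 + J = J + f**2)
M(l, V) = 3 + 2/(2 + V) (M(l, V) = 3 - (3 - 5)/(2 + V) = 3 - (-2)/(2 + V) = 3 + 2/(2 + V))
X(d) = sqrt(d + (11 + 3*d**2)/(3 + d**2)) (X(d) = sqrt(d + (8 + 3*(1 + d**2))/(2 + (1 + d**2))) = sqrt(d + (8 + (3 + 3*d**2))/(3 + d**2)) = sqrt(d + (11 + 3*d**2)/(3 + d**2)))
28334*X(-1) = 28334*sqrt((11 + 3*(-1)**2 - (3 + (-1)**2))/(3 + (-1)**2)) = 28334*sqrt((11 + 3*1 - (3 + 1))/(3 + 1)) = 28334*sqrt((11 + 3 - 1*4)/4) = 28334*sqrt((11 + 3 - 4)/4) = 28334*sqrt((1/4)*10) = 28334*sqrt(5/2) = 28334*(sqrt(10)/2) = 14167*sqrt(10)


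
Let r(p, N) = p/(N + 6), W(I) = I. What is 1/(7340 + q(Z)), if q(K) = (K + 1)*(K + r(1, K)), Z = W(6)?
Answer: 12/88591 ≈ 0.00013545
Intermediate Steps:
r(p, N) = p/(6 + N)
Z = 6
q(K) = (1 + K)*(K + 1/(6 + K)) (q(K) = (K + 1)*(K + 1/(6 + K)) = (1 + K)*(K + 1/(6 + K)))
1/(7340 + q(Z)) = 1/(7340 + (1 + 6 + 6*(1 + 6)*(6 + 6))/(6 + 6)) = 1/(7340 + (1 + 6 + 6*7*12)/12) = 1/(7340 + (1 + 6 + 504)/12) = 1/(7340 + (1/12)*511) = 1/(7340 + 511/12) = 1/(88591/12) = 12/88591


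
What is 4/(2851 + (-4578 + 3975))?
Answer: 1/562 ≈ 0.0017794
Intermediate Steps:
4/(2851 + (-4578 + 3975)) = 4/(2851 - 603) = 4/2248 = (1/2248)*4 = 1/562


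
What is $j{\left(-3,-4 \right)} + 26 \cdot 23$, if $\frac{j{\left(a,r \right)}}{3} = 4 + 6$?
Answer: $628$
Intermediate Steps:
$j{\left(a,r \right)} = 30$ ($j{\left(a,r \right)} = 3 \left(4 + 6\right) = 3 \cdot 10 = 30$)
$j{\left(-3,-4 \right)} + 26 \cdot 23 = 30 + 26 \cdot 23 = 30 + 598 = 628$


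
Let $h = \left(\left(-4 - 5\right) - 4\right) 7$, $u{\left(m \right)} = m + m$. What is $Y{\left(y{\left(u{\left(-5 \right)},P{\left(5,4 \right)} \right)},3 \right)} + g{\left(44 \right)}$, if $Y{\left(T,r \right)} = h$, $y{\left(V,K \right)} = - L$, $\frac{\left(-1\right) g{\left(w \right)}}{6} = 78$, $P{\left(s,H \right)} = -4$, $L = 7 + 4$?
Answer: $-559$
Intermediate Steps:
$L = 11$
$g{\left(w \right)} = -468$ ($g{\left(w \right)} = \left(-6\right) 78 = -468$)
$u{\left(m \right)} = 2 m$
$h = -91$ ($h = \left(\left(-4 - 5\right) - 4\right) 7 = \left(-9 - 4\right) 7 = \left(-13\right) 7 = -91$)
$y{\left(V,K \right)} = -11$ ($y{\left(V,K \right)} = \left(-1\right) 11 = -11$)
$Y{\left(T,r \right)} = -91$
$Y{\left(y{\left(u{\left(-5 \right)},P{\left(5,4 \right)} \right)},3 \right)} + g{\left(44 \right)} = -91 - 468 = -559$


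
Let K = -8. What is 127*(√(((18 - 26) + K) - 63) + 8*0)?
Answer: 127*I*√79 ≈ 1128.8*I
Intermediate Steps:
127*(√(((18 - 26) + K) - 63) + 8*0) = 127*(√(((18 - 26) - 8) - 63) + 8*0) = 127*(√((-8 - 8) - 63) + 0) = 127*(√(-16 - 63) + 0) = 127*(√(-79) + 0) = 127*(I*√79 + 0) = 127*(I*√79) = 127*I*√79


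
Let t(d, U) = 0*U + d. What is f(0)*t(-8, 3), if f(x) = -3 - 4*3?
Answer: 120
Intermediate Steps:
f(x) = -15 (f(x) = -3 - 12 = -15)
t(d, U) = d (t(d, U) = 0 + d = d)
f(0)*t(-8, 3) = -15*(-8) = 120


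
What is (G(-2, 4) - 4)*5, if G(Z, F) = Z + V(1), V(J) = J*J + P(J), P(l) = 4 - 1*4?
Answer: -25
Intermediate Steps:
P(l) = 0 (P(l) = 4 - 4 = 0)
V(J) = J**2 (V(J) = J*J + 0 = J**2 + 0 = J**2)
G(Z, F) = 1 + Z (G(Z, F) = Z + 1**2 = Z + 1 = 1 + Z)
(G(-2, 4) - 4)*5 = ((1 - 2) - 4)*5 = (-1 - 4)*5 = -5*5 = -25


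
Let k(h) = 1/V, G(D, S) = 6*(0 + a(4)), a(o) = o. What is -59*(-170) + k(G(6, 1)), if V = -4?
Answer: 40119/4 ≈ 10030.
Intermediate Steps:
G(D, S) = 24 (G(D, S) = 6*(0 + 4) = 6*4 = 24)
k(h) = -¼ (k(h) = 1/(-4) = -¼)
-59*(-170) + k(G(6, 1)) = -59*(-170) - ¼ = 10030 - ¼ = 40119/4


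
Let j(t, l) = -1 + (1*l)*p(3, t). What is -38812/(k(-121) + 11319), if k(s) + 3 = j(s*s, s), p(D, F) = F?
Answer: 19406/880123 ≈ 0.022049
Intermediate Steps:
j(t, l) = -1 + l*t (j(t, l) = -1 + (1*l)*t = -1 + l*t)
k(s) = -4 + s³ (k(s) = -3 + (-1 + s*(s*s)) = -3 + (-1 + s*s²) = -3 + (-1 + s³) = -4 + s³)
-38812/(k(-121) + 11319) = -38812/((-4 + (-121)³) + 11319) = -38812/((-4 - 1771561) + 11319) = -38812/(-1771565 + 11319) = -38812/(-1760246) = -38812*(-1/1760246) = 19406/880123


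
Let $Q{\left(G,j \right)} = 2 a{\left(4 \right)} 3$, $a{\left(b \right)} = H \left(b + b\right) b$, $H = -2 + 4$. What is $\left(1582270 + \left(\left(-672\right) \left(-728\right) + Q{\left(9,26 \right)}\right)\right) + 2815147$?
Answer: $4887017$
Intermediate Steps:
$H = 2$
$a{\left(b \right)} = 4 b^{2}$ ($a{\left(b \right)} = 2 \left(b + b\right) b = 2 \cdot 2 b b = 2 \cdot 2 b^{2} = 4 b^{2}$)
$Q{\left(G,j \right)} = 384$ ($Q{\left(G,j \right)} = 2 \cdot 4 \cdot 4^{2} \cdot 3 = 2 \cdot 4 \cdot 16 \cdot 3 = 2 \cdot 64 \cdot 3 = 128 \cdot 3 = 384$)
$\left(1582270 + \left(\left(-672\right) \left(-728\right) + Q{\left(9,26 \right)}\right)\right) + 2815147 = \left(1582270 + \left(\left(-672\right) \left(-728\right) + 384\right)\right) + 2815147 = \left(1582270 + \left(489216 + 384\right)\right) + 2815147 = \left(1582270 + 489600\right) + 2815147 = 2071870 + 2815147 = 4887017$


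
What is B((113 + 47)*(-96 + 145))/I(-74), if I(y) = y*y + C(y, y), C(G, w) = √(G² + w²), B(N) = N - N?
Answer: 0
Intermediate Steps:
B(N) = 0
I(y) = y² + √2*√(y²) (I(y) = y*y + √(y² + y²) = y² + √(2*y²) = y² + √2*√(y²))
B((113 + 47)*(-96 + 145))/I(-74) = 0/((-74)² + √2*√((-74)²)) = 0/(5476 + √2*√5476) = 0/(5476 + √2*74) = 0/(5476 + 74*√2) = 0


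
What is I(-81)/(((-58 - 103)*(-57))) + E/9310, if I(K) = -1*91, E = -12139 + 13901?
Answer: 57604/321195 ≈ 0.17934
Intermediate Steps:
E = 1762
I(K) = -91
I(-81)/(((-58 - 103)*(-57))) + E/9310 = -91*(-1/(57*(-58 - 103))) + 1762/9310 = -91/((-161*(-57))) + 1762*(1/9310) = -91/9177 + 881/4655 = -91*1/9177 + 881/4655 = -13/1311 + 881/4655 = 57604/321195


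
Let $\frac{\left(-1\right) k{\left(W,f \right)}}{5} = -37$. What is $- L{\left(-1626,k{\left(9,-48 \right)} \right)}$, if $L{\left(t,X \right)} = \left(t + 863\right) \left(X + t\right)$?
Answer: $-1099483$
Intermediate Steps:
$k{\left(W,f \right)} = 185$ ($k{\left(W,f \right)} = \left(-5\right) \left(-37\right) = 185$)
$L{\left(t,X \right)} = \left(863 + t\right) \left(X + t\right)$
$- L{\left(-1626,k{\left(9,-48 \right)} \right)} = - (\left(-1626\right)^{2} + 863 \cdot 185 + 863 \left(-1626\right) + 185 \left(-1626\right)) = - (2643876 + 159655 - 1403238 - 300810) = \left(-1\right) 1099483 = -1099483$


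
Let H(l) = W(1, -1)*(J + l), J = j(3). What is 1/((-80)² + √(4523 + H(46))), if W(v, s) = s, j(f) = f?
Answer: 3200/20477763 - √4474/40955526 ≈ 0.00015463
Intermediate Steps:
J = 3
H(l) = -3 - l (H(l) = -(3 + l) = -3 - l)
1/((-80)² + √(4523 + H(46))) = 1/((-80)² + √(4523 + (-3 - 1*46))) = 1/(6400 + √(4523 + (-3 - 46))) = 1/(6400 + √(4523 - 49)) = 1/(6400 + √4474)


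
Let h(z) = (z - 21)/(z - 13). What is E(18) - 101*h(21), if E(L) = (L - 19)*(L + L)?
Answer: -36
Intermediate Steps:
E(L) = 2*L*(-19 + L) (E(L) = (-19 + L)*(2*L) = 2*L*(-19 + L))
h(z) = (-21 + z)/(-13 + z)
E(18) - 101*h(21) = 2*18*(-19 + 18) - 101*(-21 + 21)/(-13 + 21) = 2*18*(-1) - 101*0/8 = -36 - 101*0/8 = -36 - 101*0 = -36 + 0 = -36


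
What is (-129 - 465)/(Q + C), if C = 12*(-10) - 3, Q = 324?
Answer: -198/67 ≈ -2.9552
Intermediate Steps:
C = -123 (C = -120 - 3 = -123)
(-129 - 465)/(Q + C) = (-129 - 465)/(324 - 123) = -594/201 = -594*1/201 = -198/67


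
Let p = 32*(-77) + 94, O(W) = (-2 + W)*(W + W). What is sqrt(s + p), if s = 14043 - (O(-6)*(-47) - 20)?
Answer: sqrt(16205) ≈ 127.30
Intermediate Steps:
O(W) = 2*W*(-2 + W) (O(W) = (-2 + W)*(2*W) = 2*W*(-2 + W))
p = -2370 (p = -2464 + 94 = -2370)
s = 18575 (s = 14043 - ((2*(-6)*(-2 - 6))*(-47) - 20) = 14043 - ((2*(-6)*(-8))*(-47) - 20) = 14043 - (96*(-47) - 20) = 14043 - (-4512 - 20) = 14043 - 1*(-4532) = 14043 + 4532 = 18575)
sqrt(s + p) = sqrt(18575 - 2370) = sqrt(16205)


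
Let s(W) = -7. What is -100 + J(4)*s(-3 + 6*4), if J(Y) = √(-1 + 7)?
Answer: -100 - 7*√6 ≈ -117.15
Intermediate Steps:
J(Y) = √6
-100 + J(4)*s(-3 + 6*4) = -100 + √6*(-7) = -100 - 7*√6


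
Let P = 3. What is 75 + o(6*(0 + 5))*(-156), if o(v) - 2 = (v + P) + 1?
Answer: -5541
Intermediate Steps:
o(v) = 6 + v (o(v) = 2 + ((v + 3) + 1) = 2 + ((3 + v) + 1) = 2 + (4 + v) = 6 + v)
75 + o(6*(0 + 5))*(-156) = 75 + (6 + 6*(0 + 5))*(-156) = 75 + (6 + 6*5)*(-156) = 75 + (6 + 30)*(-156) = 75 + 36*(-156) = 75 - 5616 = -5541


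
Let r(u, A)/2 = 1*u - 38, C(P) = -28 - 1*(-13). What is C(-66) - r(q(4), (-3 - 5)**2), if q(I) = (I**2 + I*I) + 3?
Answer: -9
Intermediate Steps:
q(I) = 3 + 2*I**2 (q(I) = (I**2 + I**2) + 3 = 2*I**2 + 3 = 3 + 2*I**2)
C(P) = -15 (C(P) = -28 + 13 = -15)
r(u, A) = -76 + 2*u (r(u, A) = 2*(1*u - 38) = 2*(u - 38) = 2*(-38 + u) = -76 + 2*u)
C(-66) - r(q(4), (-3 - 5)**2) = -15 - (-76 + 2*(3 + 2*4**2)) = -15 - (-76 + 2*(3 + 2*16)) = -15 - (-76 + 2*(3 + 32)) = -15 - (-76 + 2*35) = -15 - (-76 + 70) = -15 - 1*(-6) = -15 + 6 = -9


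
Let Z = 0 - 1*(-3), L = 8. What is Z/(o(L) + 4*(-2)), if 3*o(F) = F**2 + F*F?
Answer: 9/104 ≈ 0.086538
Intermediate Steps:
o(F) = 2*F**2/3 (o(F) = (F**2 + F*F)/3 = (F**2 + F**2)/3 = (2*F**2)/3 = 2*F**2/3)
Z = 3 (Z = 0 + 3 = 3)
Z/(o(L) + 4*(-2)) = 3/((2/3)*8**2 + 4*(-2)) = 3/((2/3)*64 - 8) = 3/(128/3 - 8) = 3/(104/3) = 3*(3/104) = 9/104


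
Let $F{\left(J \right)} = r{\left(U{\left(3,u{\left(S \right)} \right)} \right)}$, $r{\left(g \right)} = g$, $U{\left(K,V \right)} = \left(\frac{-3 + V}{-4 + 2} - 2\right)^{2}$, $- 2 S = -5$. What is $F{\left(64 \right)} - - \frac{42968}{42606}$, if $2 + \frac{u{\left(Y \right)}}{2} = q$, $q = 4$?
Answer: $\frac{618511}{85212} \approx 7.2585$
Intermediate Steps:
$S = \frac{5}{2}$ ($S = \left(- \frac{1}{2}\right) \left(-5\right) = \frac{5}{2} \approx 2.5$)
$u{\left(Y \right)} = 4$ ($u{\left(Y \right)} = -4 + 2 \cdot 4 = -4 + 8 = 4$)
$U{\left(K,V \right)} = \left(- \frac{1}{2} - \frac{V}{2}\right)^{2}$ ($U{\left(K,V \right)} = \left(\frac{-3 + V}{-2} - 2\right)^{2} = \left(\left(-3 + V\right) \left(- \frac{1}{2}\right) - 2\right)^{2} = \left(\left(\frac{3}{2} - \frac{V}{2}\right) - 2\right)^{2} = \left(- \frac{1}{2} - \frac{V}{2}\right)^{2}$)
$F{\left(J \right)} = \frac{25}{4}$ ($F{\left(J \right)} = \frac{\left(1 + 4\right)^{2}}{4} = \frac{5^{2}}{4} = \frac{1}{4} \cdot 25 = \frac{25}{4}$)
$F{\left(64 \right)} - - \frac{42968}{42606} = \frac{25}{4} - - \frac{42968}{42606} = \frac{25}{4} - \left(-42968\right) \frac{1}{42606} = \frac{25}{4} - - \frac{21484}{21303} = \frac{25}{4} + \frac{21484}{21303} = \frac{618511}{85212}$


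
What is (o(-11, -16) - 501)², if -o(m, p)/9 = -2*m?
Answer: 488601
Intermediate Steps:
o(m, p) = 18*m (o(m, p) = -(-18)*m = 18*m)
(o(-11, -16) - 501)² = (18*(-11) - 501)² = (-198 - 501)² = (-699)² = 488601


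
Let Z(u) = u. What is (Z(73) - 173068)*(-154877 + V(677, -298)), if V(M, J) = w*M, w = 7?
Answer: 25973123310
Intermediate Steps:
V(M, J) = 7*M
(Z(73) - 173068)*(-154877 + V(677, -298)) = (73 - 173068)*(-154877 + 7*677) = -172995*(-154877 + 4739) = -172995*(-150138) = 25973123310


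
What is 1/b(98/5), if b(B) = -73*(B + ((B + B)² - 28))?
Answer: -25/2789038 ≈ -8.9637e-6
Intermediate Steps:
b(B) = 2044 - 292*B² - 73*B (b(B) = -73*(B + ((2*B)² - 28)) = -73*(B + (4*B² - 28)) = -73*(B + (-28 + 4*B²)) = -73*(-28 + B + 4*B²) = 2044 - 292*B² - 73*B)
1/b(98/5) = 1/(2044 - 292*(98/5)² - 7154/5) = 1/(2044 - 292*(98*(⅕))² - 7154/5) = 1/(2044 - 292*(98/5)² - 73*98/5) = 1/(2044 - 292*9604/25 - 7154/5) = 1/(2044 - 2804368/25 - 7154/5) = 1/(-2789038/25) = -25/2789038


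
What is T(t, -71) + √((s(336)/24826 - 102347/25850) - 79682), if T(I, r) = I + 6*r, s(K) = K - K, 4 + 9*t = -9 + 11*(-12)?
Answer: -3979/9 + 3*I*√236657559622/5170 ≈ -442.11 + 282.29*I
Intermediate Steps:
t = -145/9 (t = -4/9 + (-9 + 11*(-12))/9 = -4/9 + (-9 - 132)/9 = -4/9 + (⅑)*(-141) = -4/9 - 47/3 = -145/9 ≈ -16.111)
s(K) = 0
T(t, -71) + √((s(336)/24826 - 102347/25850) - 79682) = (-145/9 + 6*(-71)) + √((0/24826 - 102347/25850) - 79682) = (-145/9 - 426) + √((0*(1/24826) - 102347*1/25850) - 79682) = -3979/9 + √((0 - 102347/25850) - 79682) = -3979/9 + √(-102347/25850 - 79682) = -3979/9 + √(-2059882047/25850) = -3979/9 + 3*I*√236657559622/5170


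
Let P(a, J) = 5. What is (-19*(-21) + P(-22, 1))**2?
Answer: 163216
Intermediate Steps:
(-19*(-21) + P(-22, 1))**2 = (-19*(-21) + 5)**2 = (399 + 5)**2 = 404**2 = 163216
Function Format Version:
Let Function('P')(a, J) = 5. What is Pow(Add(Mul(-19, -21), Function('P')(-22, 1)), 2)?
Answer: 163216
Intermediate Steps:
Pow(Add(Mul(-19, -21), Function('P')(-22, 1)), 2) = Pow(Add(Mul(-19, -21), 5), 2) = Pow(Add(399, 5), 2) = Pow(404, 2) = 163216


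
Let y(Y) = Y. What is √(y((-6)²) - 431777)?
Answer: I*√431741 ≈ 657.07*I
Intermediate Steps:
√(y((-6)²) - 431777) = √((-6)² - 431777) = √(36 - 431777) = √(-431741) = I*√431741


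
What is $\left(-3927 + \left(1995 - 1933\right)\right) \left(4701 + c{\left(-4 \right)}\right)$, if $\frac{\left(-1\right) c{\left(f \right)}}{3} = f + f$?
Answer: $-18262125$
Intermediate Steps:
$c{\left(f \right)} = - 6 f$ ($c{\left(f \right)} = - 3 \left(f + f\right) = - 3 \cdot 2 f = - 6 f$)
$\left(-3927 + \left(1995 - 1933\right)\right) \left(4701 + c{\left(-4 \right)}\right) = \left(-3927 + \left(1995 - 1933\right)\right) \left(4701 - -24\right) = \left(-3927 + 62\right) \left(4701 + 24\right) = \left(-3865\right) 4725 = -18262125$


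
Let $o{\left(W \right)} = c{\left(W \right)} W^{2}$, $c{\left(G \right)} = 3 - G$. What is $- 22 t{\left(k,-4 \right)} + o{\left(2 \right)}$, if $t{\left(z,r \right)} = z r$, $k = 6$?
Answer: $532$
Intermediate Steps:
$o{\left(W \right)} = W^{2} \left(3 - W\right)$ ($o{\left(W \right)} = \left(3 - W\right) W^{2} = W^{2} \left(3 - W\right)$)
$t{\left(z,r \right)} = r z$
$- 22 t{\left(k,-4 \right)} + o{\left(2 \right)} = - 22 \left(\left(-4\right) 6\right) + 2^{2} \left(3 - 2\right) = \left(-22\right) \left(-24\right) + 4 \left(3 - 2\right) = 528 + 4 \cdot 1 = 528 + 4 = 532$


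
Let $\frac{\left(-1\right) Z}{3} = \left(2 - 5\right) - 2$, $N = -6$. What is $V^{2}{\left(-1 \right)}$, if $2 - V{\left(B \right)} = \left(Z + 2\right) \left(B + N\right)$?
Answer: $14641$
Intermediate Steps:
$Z = 15$ ($Z = - 3 \left(\left(2 - 5\right) - 2\right) = - 3 \left(-3 - 2\right) = \left(-3\right) \left(-5\right) = 15$)
$V{\left(B \right)} = 104 - 17 B$ ($V{\left(B \right)} = 2 - \left(15 + 2\right) \left(B - 6\right) = 2 - 17 \left(-6 + B\right) = 2 - \left(-102 + 17 B\right) = 104 - 17 B$)
$V^{2}{\left(-1 \right)} = \left(104 - -17\right)^{2} = \left(104 + 17\right)^{2} = 121^{2} = 14641$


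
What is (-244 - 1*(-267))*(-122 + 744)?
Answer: 14306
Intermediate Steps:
(-244 - 1*(-267))*(-122 + 744) = (-244 + 267)*622 = 23*622 = 14306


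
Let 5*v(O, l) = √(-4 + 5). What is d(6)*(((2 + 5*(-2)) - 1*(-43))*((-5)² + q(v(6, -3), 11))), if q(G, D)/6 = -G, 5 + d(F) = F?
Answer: 833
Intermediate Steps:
d(F) = -5 + F
v(O, l) = ⅕ (v(O, l) = √(-4 + 5)/5 = √1/5 = (⅕)*1 = ⅕)
q(G, D) = -6*G (q(G, D) = 6*(-G) = -6*G)
d(6)*(((2 + 5*(-2)) - 1*(-43))*((-5)² + q(v(6, -3), 11))) = (-5 + 6)*(((2 + 5*(-2)) - 1*(-43))*((-5)² - 6*⅕)) = 1*(((2 - 10) + 43)*(25 - 6/5)) = 1*((-8 + 43)*(119/5)) = 1*(35*(119/5)) = 1*833 = 833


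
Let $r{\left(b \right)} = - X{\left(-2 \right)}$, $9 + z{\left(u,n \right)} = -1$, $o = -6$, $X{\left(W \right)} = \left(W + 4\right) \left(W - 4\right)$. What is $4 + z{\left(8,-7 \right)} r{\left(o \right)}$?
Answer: $-116$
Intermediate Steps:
$X{\left(W \right)} = \left(-4 + W\right) \left(4 + W\right)$ ($X{\left(W \right)} = \left(4 + W\right) \left(-4 + W\right) = \left(-4 + W\right) \left(4 + W\right)$)
$z{\left(u,n \right)} = -10$ ($z{\left(u,n \right)} = -9 - 1 = -10$)
$r{\left(b \right)} = 12$ ($r{\left(b \right)} = - (-16 + \left(-2\right)^{2}) = - (-16 + 4) = \left(-1\right) \left(-12\right) = 12$)
$4 + z{\left(8,-7 \right)} r{\left(o \right)} = 4 - 120 = -116$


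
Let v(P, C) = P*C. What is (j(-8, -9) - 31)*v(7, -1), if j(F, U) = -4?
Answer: 245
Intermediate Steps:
v(P, C) = C*P
(j(-8, -9) - 31)*v(7, -1) = (-4 - 31)*(-1*7) = -35*(-7) = 245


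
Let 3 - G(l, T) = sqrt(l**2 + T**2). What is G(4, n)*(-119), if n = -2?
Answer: -357 + 238*sqrt(5) ≈ 175.18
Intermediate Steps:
G(l, T) = 3 - sqrt(T**2 + l**2) (G(l, T) = 3 - sqrt(l**2 + T**2) = 3 - sqrt(T**2 + l**2))
G(4, n)*(-119) = (3 - sqrt((-2)**2 + 4**2))*(-119) = (3 - sqrt(4 + 16))*(-119) = (3 - sqrt(20))*(-119) = (3 - 2*sqrt(5))*(-119) = -357 + 238*sqrt(5)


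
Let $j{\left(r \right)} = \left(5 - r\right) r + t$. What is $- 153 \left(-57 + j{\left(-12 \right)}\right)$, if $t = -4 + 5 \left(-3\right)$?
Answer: $42840$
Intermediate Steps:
$t = -19$ ($t = -4 - 15 = -19$)
$j{\left(r \right)} = -19 + r \left(5 - r\right)$ ($j{\left(r \right)} = \left(5 - r\right) r - 19 = r \left(5 - r\right) - 19 = -19 + r \left(5 - r\right)$)
$- 153 \left(-57 + j{\left(-12 \right)}\right) = - 153 \left(-57 - 223\right) = \left(-153\right) \left(-280\right) = 42840$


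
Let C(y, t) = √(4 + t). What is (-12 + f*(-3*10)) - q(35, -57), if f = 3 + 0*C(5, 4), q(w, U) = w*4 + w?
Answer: -277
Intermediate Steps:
q(w, U) = 5*w (q(w, U) = 4*w + w = 5*w)
f = 3 (f = 3 + 0*√(4 + 4) = 3 + 0*√8 = 3 + 0*(2*√2) = 3 + 0 = 3)
(-12 + f*(-3*10)) - q(35, -57) = (-12 + 3*(-3*10)) - 5*35 = (-12 + 3*(-30)) - 1*175 = (-12 - 90) - 175 = -102 - 175 = -277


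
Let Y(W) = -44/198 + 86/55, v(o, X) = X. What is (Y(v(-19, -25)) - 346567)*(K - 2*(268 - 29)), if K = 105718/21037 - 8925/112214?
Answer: 63857398643529271459/389506576470 ≈ 1.6394e+8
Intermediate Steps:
K = 11675284427/2360645918 (K = 105718*(1/21037) - 8925*1/112214 = 105718/21037 - 8925/112214 = 11675284427/2360645918 ≈ 4.9458)
Y(W) = 664/495 (Y(W) = -44*1/198 + 86*(1/55) = -2/9 + 86/55 = 664/495)
(Y(v(-19, -25)) - 346567)*(K - 2*(268 - 29)) = (664/495 - 346567)*(11675284427/2360645918 - 2*(268 - 29)) = -171550001*(11675284427/2360645918 - 2*239)/495 = -171550001*(11675284427/2360645918 - 478)/495 = -171550001/495*(-1116713464377/2360645918) = 63857398643529271459/389506576470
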